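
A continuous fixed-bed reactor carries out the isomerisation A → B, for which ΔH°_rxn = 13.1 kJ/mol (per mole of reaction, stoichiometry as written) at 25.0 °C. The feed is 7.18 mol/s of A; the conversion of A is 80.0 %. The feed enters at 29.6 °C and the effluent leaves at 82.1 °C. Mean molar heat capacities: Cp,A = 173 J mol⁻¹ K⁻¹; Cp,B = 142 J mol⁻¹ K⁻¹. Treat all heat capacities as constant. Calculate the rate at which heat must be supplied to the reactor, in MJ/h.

Extent of reaction ξ = 0.800 × 7.18 = 5.744 mol/s
Reaction term: ξ·ΔH°_rxn = 5.744 × 13.1 = 75.246 kJ/s
Sensible, feed 29.6→25 °C: -5.7138 kJ/s
Outlet flows (mol/s): A 1.436, B 5.744
Sensible, products 25→82.1 °C: 60.759 kJ/s
Q = ΔH = 130.29 kJ/s = 130.29 kW
Heat supplied = 469.05 MJ/h

Q_in = 469 MJ/h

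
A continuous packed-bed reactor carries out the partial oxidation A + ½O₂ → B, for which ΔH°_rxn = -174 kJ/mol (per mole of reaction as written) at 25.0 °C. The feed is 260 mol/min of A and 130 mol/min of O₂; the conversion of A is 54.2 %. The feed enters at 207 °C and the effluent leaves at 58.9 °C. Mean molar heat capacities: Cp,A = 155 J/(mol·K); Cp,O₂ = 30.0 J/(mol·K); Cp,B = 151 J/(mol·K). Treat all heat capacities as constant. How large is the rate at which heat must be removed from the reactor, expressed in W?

Q_out = 519000 W

Extent of reaction ξ = 0.542 × 260 = 140.92 mol/min
Reaction term: ξ·ΔH°_rxn = 140.92 × -174 = -24520 kJ/min
Sensible, feed 207→25 °C: -8044.4 kJ/min
Outlet flows (mol/min): A 119.08, O₂ 59.54, B 140.92
Sensible, products 25→58.9 °C: 1407.6 kJ/min
Q = ΔH = -31157 kJ/min = -519.28 kW
Heat removed = 519280 W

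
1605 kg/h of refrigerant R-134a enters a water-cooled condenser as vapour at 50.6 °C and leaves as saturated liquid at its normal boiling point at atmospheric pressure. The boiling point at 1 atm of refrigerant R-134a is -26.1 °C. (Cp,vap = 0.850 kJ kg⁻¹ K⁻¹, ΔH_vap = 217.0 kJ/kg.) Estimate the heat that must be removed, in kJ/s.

vapour 50.6→-26.1 °C: -65.195 kJ/kg
condensation at -26.1 °C: -217 kJ/kg
Δh = -65.195 + -217 = -282.19 kJ/kg
Q = ṁ·Δh = 1605 kg/h × -282.19 kJ/kg = -452920 kJ/h
|Q| = 125.81 kW

Q_c = 126 kJ/s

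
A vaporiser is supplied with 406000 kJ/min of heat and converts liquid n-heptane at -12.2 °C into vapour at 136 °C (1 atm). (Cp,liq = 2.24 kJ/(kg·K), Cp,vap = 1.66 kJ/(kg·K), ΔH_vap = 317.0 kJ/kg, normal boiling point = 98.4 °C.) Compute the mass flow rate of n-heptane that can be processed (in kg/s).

Δh = 2.24×(98.4−-12.2) + 317.0 + 1.66×(136−98.4) = 627.16 kJ/kg
Q = 406000 kJ/min = 6766.7 kJ/s = 6766.7 kJ/s
ṁ = Q/Δh = 6766.7 / 627.16 = 10.789 kg/s

ṁ = 10.8 kg/s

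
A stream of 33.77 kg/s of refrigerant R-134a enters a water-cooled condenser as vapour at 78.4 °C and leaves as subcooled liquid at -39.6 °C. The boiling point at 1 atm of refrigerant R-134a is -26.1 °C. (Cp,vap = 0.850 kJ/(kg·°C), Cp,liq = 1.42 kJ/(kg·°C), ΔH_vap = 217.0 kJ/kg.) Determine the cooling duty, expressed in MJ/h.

vapour 78.4→-26.1 °C: -88.825 kJ/kg
condensation at -26.1 °C: -217 kJ/kg
liquid -26.1→-39.6 °C: -19.17 kJ/kg
Δh = -88.825 + -217 + -19.17 = -325 kJ/kg
Q = ṁ·Δh = 33.77 kg/s × -325 kJ/kg = -10975 kJ/s
|Q| = 10975 kW = 39510 MJ/h

Q_c = 39500 MJ/h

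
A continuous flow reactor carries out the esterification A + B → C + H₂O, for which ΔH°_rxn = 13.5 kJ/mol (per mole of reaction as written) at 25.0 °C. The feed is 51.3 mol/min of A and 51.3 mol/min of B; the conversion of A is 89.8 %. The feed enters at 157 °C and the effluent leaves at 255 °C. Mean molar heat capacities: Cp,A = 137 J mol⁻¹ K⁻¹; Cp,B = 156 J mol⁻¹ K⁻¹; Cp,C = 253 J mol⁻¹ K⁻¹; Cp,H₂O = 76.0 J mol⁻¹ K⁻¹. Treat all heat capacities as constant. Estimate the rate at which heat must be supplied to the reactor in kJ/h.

Q_in = 149000 kJ/h

Extent of reaction ξ = 0.898 × 51.3 = 46.067 mol/min
Reaction term: ξ·ΔH°_rxn = 46.067 × 13.5 = 621.91 kJ/min
Sensible, feed 157→25 °C: -1984.1 kJ/min
Outlet flows (mol/min): A 5.2326, B 5.2326, C 46.067, H₂O 46.067
Sensible, products 25→255 °C: 3838.5 kJ/min
Q = ΔH = 2476.4 kJ/min = 41.273 kW
Heat supplied = 148580 kJ/h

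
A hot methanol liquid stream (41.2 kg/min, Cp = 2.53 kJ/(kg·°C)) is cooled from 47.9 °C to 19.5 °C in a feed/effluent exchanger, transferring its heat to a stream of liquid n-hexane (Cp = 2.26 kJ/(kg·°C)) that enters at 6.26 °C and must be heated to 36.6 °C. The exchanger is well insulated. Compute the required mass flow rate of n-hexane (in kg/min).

ṁ_c = 43.2 kg/min

Heat released by hot stream: Q = 41.2 × 2.53 × (47.9 − 19.5) = 2960.3 kJ/min
Energy balance on cold side (adiabatic exchanger): Q = ṁ_c·Cp_c·(T_c,out − T_c,in)
ṁ_c = 2960.3 / [2.26 × (36.6 − 6.26)] = 43.173 kg/min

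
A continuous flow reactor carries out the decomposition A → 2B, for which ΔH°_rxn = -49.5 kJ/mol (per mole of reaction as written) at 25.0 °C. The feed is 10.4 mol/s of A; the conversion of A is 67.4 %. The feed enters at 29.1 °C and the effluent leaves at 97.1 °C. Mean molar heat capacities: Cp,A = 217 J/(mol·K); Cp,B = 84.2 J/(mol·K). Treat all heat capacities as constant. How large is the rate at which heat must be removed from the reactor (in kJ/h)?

Q_out = 785000 kJ/h

Extent of reaction ξ = 0.674 × 10.4 = 7.0096 mol/s
Reaction term: ξ·ΔH°_rxn = 7.0096 × -49.5 = -346.98 kJ/s
Sensible, feed 29.1→25 °C: -9.2529 kJ/s
Outlet flows (mol/s): A 3.3904, B 14.019
Sensible, products 25→97.1 °C: 138.15 kJ/s
Q = ΔH = -218.07 kJ/s = -218.07 kW
Heat removed = 785070 kJ/h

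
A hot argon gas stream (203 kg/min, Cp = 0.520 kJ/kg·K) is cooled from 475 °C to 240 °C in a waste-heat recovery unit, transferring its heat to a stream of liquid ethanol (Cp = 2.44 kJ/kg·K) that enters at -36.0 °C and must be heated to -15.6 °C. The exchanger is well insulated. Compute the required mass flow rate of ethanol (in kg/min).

Heat released by hot stream: Q = 203 × 0.520 × (475 − 240) = 24807 kJ/min
Energy balance on cold side (adiabatic exchanger): Q = ṁ_c·Cp_c·(T_c,out − T_c,in)
ṁ_c = 24807 / [2.44 × (-15.6 − -36.0)] = 498.36 kg/min

ṁ_c = 498 kg/min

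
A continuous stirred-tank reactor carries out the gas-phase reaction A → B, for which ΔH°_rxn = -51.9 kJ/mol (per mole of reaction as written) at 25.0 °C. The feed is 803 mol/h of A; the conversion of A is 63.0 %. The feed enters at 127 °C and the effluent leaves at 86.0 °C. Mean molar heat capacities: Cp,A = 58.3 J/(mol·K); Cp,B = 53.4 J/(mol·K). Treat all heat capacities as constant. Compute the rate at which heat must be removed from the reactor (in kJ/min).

Q_out = 472 kJ/min

Extent of reaction ξ = 0.630 × 803 = 505.89 mol/h
Reaction term: ξ·ΔH°_rxn = 505.89 × -51.9 = -26256 kJ/h
Sensible, feed 127→25 °C: -4775.1 kJ/h
Outlet flows (mol/h): A 297.11, B 505.89
Sensible, products 25→86.0 °C: 2704.5 kJ/h
Q = ΔH = -28326 kJ/h = -7.8684 kW
Heat removed = 472.11 kJ/min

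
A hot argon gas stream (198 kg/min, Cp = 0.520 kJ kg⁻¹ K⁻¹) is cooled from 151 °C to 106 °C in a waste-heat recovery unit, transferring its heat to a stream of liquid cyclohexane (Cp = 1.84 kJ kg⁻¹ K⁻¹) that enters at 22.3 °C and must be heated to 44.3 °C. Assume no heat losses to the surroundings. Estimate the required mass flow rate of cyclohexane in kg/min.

Heat released by hot stream: Q = 198 × 0.520 × (151 − 106) = 4633.2 kJ/min
Energy balance on cold side (adiabatic exchanger): Q = ṁ_c·Cp_c·(T_c,out − T_c,in)
ṁ_c = 4633.2 / [1.84 × (44.3 − 22.3)] = 114.46 kg/min

ṁ_c = 114 kg/min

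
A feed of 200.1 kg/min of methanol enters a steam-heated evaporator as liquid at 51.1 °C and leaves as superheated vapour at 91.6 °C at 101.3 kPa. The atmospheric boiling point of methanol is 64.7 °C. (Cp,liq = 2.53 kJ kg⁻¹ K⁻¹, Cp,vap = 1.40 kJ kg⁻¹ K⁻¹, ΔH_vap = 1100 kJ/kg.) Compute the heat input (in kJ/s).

Q = 3910 kJ/s

liquid 51.1→64.7 °C: 34.408 kJ/kg
vaporisation at 64.7 °C: 1100 kJ/kg
vapour 64.7→91.6 °C: 37.66 kJ/kg
Δh = 34.408 + 1100 + 37.66 = 1172.1 kJ/kg
Q = ṁ·Δh = 200.1 kg/min × 1172.1 kJ/kg = 234530 kJ/min
|Q| = 3908.8 kW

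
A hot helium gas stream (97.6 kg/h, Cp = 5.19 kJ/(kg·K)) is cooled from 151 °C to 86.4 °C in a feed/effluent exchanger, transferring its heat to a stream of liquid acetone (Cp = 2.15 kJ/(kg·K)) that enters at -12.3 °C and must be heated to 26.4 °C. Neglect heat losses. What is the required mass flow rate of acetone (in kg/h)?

Heat released by hot stream: Q = 97.6 × 5.19 × (151 − 86.4) = 32723 kJ/h
Energy balance on cold side (adiabatic exchanger): Q = ṁ_c·Cp_c·(T_c,out − T_c,in)
ṁ_c = 32723 / [2.15 × (26.4 − -12.3)] = 393.28 kg/h

ṁ_c = 393 kg/h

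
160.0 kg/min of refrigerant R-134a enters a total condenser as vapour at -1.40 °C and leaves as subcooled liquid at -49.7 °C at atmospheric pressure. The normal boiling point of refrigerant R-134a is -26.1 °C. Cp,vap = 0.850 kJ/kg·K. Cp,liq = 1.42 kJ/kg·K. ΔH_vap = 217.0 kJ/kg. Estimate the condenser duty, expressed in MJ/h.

Q_c = 2610 MJ/h

vapour -1.40→-26.1 °C: -20.995 kJ/kg
condensation at -26.1 °C: -217 kJ/kg
liquid -26.1→-49.7 °C: -33.512 kJ/kg
Δh = -20.995 + -217 + -33.512 = -271.51 kJ/kg
Q = ṁ·Δh = 160.0 kg/min × -271.51 kJ/kg = -43441 kJ/min
|Q| = 724.02 kW = 2606.5 MJ/h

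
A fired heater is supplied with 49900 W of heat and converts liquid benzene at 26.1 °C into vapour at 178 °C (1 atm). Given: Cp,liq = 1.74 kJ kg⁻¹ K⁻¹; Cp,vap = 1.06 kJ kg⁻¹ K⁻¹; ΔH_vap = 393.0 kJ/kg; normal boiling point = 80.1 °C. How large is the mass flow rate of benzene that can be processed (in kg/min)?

ṁ = 5.07 kg/min

Δh = 1.74×(80.1−26.1) + 393.0 + 1.06×(178−80.1) = 590.73 kJ/kg
Q = 49900 W = 49.9 kJ/s = 2994 kJ/min
ṁ = Q/Δh = 2994 / 590.73 = 5.0683 kg/min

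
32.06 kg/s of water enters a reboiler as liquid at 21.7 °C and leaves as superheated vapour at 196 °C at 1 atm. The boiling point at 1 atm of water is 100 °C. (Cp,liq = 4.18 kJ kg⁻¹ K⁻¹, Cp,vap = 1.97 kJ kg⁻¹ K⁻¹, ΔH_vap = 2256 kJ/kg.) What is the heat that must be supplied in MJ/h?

liquid 21.7→100 °C: 327.29 kJ/kg
vaporisation at 100 °C: 2256 kJ/kg
vapour 100→196 °C: 189.12 kJ/kg
Δh = 327.29 + 2256 + 189.12 = 2772.4 kJ/kg
Q = ṁ·Δh = 32.06 kg/s × 2772.4 kJ/kg = 88884 kJ/s
|Q| = 88884 kW = 319980 MJ/h

Q = 320000 MJ/h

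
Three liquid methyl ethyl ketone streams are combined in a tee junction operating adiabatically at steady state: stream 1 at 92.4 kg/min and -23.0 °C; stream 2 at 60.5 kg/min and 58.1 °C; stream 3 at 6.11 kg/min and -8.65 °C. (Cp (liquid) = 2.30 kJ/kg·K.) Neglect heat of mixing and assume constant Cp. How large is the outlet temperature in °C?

Energy balance with Q = 0: Σ ṁᵢCp,ᵢ(T_out − Tᵢ) = 0
T_out = Σ ṁᵢCp,ᵢTᵢ / Σ ṁᵢCp,ᵢ
      = 3075.1 / 365.72 = 8.4083 °C

T_out = 8.41 °C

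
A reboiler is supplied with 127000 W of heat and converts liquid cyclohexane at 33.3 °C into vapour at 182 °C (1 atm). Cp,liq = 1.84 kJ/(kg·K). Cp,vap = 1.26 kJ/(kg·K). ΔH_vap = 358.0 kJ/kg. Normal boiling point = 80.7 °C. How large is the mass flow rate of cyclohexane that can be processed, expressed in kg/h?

ṁ = 798 kg/h

Δh = 1.84×(80.7−33.3) + 358.0 + 1.26×(182−80.7) = 572.85 kJ/kg
Q = 127000 W = 127 kJ/s = 457200 kJ/h
ṁ = Q/Δh = 457200 / 572.85 = 798.11 kg/h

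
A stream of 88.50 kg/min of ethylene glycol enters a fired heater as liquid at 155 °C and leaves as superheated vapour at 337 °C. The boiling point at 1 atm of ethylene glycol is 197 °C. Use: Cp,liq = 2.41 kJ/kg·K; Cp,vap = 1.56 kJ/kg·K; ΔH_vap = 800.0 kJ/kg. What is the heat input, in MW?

liquid 155→197 °C: 101.22 kJ/kg
vaporisation at 197 °C: 800 kJ/kg
vapour 197→337 °C: 218.4 kJ/kg
Δh = 101.22 + 800 + 218.4 = 1119.6 kJ/kg
Q = ṁ·Δh = 88.50 kg/min × 1119.6 kJ/kg = 99086 kJ/min
|Q| = 1651.4 kW = 1.6514 MW

Q = 1.65 MW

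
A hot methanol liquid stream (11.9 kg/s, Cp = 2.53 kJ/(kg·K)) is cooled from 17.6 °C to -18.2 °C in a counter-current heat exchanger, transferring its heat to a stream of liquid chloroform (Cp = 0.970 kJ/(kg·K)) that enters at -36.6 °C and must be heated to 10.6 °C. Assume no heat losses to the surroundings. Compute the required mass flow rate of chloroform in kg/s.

ṁ_c = 23.5 kg/s

Heat released by hot stream: Q = 11.9 × 2.53 × (17.6 − -18.2) = 1077.8 kJ/s
Energy balance on cold side (adiabatic exchanger): Q = ṁ_c·Cp_c·(T_c,out − T_c,in)
ṁ_c = 1077.8 / [0.970 × (10.6 − -36.6)] = 23.542 kg/s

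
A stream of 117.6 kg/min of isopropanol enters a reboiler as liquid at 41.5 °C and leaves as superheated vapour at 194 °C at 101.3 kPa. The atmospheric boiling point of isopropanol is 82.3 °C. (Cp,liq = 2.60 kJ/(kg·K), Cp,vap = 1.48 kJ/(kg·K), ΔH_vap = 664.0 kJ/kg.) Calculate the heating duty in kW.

liquid 41.5→82.3 °C: 106.08 kJ/kg
vaporisation at 82.3 °C: 664 kJ/kg
vapour 82.3→194 °C: 165.32 kJ/kg
Δh = 106.08 + 664 + 165.32 = 935.4 kJ/kg
Q = ṁ·Δh = 117.6 kg/min × 935.4 kJ/kg = 110000 kJ/min
|Q| = 1833.4 kW

Q = 1830 kW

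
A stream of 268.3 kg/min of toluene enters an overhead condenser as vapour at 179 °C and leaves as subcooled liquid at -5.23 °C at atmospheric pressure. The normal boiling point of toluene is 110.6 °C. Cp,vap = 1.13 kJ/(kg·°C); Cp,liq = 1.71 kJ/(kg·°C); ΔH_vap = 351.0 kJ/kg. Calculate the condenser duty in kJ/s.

vapour 179→110.6 °C: -77.292 kJ/kg
condensation at 110.6 °C: -351 kJ/kg
liquid 110.6→-5.23 °C: -198.07 kJ/kg
Δh = -77.292 + -351 + -198.07 = -626.36 kJ/kg
Q = ṁ·Δh = 268.3 kg/min × -626.36 kJ/kg = -168050 kJ/min
|Q| = 2800.9 kW

Q_c = 2800 kJ/s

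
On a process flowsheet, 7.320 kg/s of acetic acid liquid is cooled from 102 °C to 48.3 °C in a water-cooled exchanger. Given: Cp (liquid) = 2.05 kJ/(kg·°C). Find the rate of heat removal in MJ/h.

Q_c = 2900 MJ/h

Q = ṁ·Cp·ΔT = 7.320 × 2.05 × (48.3 − 102) = -805.82 kJ/s
Cooling duty = 2901 MJ/h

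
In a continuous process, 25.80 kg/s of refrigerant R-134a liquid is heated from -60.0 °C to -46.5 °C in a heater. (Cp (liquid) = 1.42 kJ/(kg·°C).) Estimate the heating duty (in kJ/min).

Q = 29700 kJ/min

Q = ṁ·Cp·ΔT = 25.80 × 1.42 × (-46.5 − -60.0) = 494.59 kJ/s
Heating duty = 29675 kJ/min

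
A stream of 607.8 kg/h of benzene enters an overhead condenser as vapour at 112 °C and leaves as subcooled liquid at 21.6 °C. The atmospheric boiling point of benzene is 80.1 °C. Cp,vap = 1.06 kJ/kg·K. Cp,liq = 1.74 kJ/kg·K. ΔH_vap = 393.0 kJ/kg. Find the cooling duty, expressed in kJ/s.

vapour 112→80.1 °C: -33.814 kJ/kg
condensation at 80.1 °C: -393 kJ/kg
liquid 80.1→21.6 °C: -101.79 kJ/kg
Δh = -33.814 + -393 + -101.79 = -528.6 kJ/kg
Q = ṁ·Δh = 607.8 kg/h × -528.6 kJ/kg = -321290 kJ/h
|Q| = 89.246 kW

Q_c = 89.2 kJ/s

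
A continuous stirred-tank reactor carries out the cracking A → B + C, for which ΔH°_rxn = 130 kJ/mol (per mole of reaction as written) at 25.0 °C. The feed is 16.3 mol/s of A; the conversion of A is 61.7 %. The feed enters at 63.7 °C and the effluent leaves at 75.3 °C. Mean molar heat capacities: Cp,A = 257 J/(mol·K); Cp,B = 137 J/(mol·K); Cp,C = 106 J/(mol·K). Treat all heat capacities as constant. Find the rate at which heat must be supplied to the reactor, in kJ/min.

Q_in = 80900 kJ/min

Extent of reaction ξ = 0.617 × 16.3 = 10.057 mol/s
Reaction term: ξ·ΔH°_rxn = 10.057 × 130 = 1307.4 kJ/s
Sensible, feed 63.7→25 °C: -162.12 kJ/s
Outlet flows (mol/s): A 6.2429, B 10.057, C 10.057
Sensible, products 25→75.3 °C: 203.63 kJ/s
Q = ΔH = 1348.9 kJ/s = 1348.9 kW
Heat supplied = 80936 kJ/min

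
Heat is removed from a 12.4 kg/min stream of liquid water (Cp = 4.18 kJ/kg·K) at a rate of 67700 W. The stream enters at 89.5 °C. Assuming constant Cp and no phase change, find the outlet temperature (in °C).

Q = 67700 W = 4062 kJ/min
ΔT = Q/(ṁ·Cp) = 4062/(12.4×4.18) = 78.369 K
T_out = 89.5 − 78.369 = 11.131 °C

T_out = 11.1 °C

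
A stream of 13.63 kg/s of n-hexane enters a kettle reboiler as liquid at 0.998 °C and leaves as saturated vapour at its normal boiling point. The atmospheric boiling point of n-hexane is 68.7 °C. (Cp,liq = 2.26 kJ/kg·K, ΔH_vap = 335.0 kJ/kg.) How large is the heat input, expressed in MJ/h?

Q = 23900 MJ/h

liquid 0.998→68.7 °C: 153.01 kJ/kg
vaporisation at 68.7 °C: 335 kJ/kg
Δh = 153.01 + 335 = 488.01 kJ/kg
Q = ṁ·Δh = 13.63 kg/s × 488.01 kJ/kg = 6651.5 kJ/s
|Q| = 6651.5 kW = 23946 MJ/h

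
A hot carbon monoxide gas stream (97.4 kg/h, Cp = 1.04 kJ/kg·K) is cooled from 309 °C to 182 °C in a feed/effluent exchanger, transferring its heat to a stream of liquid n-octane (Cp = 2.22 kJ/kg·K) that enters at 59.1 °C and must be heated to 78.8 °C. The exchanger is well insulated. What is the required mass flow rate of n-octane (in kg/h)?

ṁ_c = 294 kg/h

Heat released by hot stream: Q = 97.4 × 1.04 × (309 − 182) = 12865 kJ/h
Energy balance on cold side (adiabatic exchanger): Q = ṁ_c·Cp_c·(T_c,out − T_c,in)
ṁ_c = 12865 / [2.22 × (78.8 − 59.1)] = 294.16 kg/h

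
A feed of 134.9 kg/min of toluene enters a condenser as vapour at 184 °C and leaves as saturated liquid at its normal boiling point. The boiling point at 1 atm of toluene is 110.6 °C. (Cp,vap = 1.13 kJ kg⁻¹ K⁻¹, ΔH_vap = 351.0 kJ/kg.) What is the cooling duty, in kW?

vapour 184→110.6 °C: -82.942 kJ/kg
condensation at 110.6 °C: -351 kJ/kg
Δh = -82.942 + -351 = -433.94 kJ/kg
Q = ṁ·Δh = 134.9 kg/min × -433.94 kJ/kg = -58539 kJ/min
|Q| = 975.65 kW

Q_c = 976 kW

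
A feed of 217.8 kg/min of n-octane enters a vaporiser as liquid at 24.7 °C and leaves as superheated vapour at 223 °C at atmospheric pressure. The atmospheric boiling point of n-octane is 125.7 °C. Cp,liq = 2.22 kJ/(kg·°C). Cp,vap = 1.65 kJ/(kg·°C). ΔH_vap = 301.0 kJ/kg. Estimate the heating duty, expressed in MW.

Q = 2.49 MW

liquid 24.7→125.7 °C: 224.22 kJ/kg
vaporisation at 125.7 °C: 301 kJ/kg
vapour 125.7→223 °C: 160.54 kJ/kg
Δh = 224.22 + 301 + 160.54 = 685.76 kJ/kg
Q = ṁ·Δh = 217.8 kg/min × 685.76 kJ/kg = 149360 kJ/min
|Q| = 2489.3 kW = 2.4893 MW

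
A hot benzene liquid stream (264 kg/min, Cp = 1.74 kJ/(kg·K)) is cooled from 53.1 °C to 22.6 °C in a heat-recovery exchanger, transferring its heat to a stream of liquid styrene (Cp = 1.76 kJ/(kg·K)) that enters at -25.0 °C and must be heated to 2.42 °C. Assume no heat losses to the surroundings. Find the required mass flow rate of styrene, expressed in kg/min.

Heat released by hot stream: Q = 264 × 1.74 × (53.1 − 22.6) = 14010 kJ/min
Energy balance on cold side (adiabatic exchanger): Q = ṁ_c·Cp_c·(T_c,out − T_c,in)
ṁ_c = 14010 / [1.76 × (2.42 − -25.0)] = 290.32 kg/min

ṁ_c = 290 kg/min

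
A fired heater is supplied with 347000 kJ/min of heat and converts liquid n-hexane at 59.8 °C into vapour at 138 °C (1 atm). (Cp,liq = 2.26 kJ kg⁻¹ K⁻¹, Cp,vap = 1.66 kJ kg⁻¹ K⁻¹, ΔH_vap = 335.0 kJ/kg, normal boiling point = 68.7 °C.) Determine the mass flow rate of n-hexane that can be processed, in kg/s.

Δh = 2.26×(68.7−59.8) + 335.0 + 1.66×(138−68.7) = 470.15 kJ/kg
Q = 347000 kJ/min = 5783.3 kJ/s = 5783.3 kJ/s
ṁ = Q/Δh = 5783.3 / 470.15 = 12.301 kg/s

ṁ = 12.3 kg/s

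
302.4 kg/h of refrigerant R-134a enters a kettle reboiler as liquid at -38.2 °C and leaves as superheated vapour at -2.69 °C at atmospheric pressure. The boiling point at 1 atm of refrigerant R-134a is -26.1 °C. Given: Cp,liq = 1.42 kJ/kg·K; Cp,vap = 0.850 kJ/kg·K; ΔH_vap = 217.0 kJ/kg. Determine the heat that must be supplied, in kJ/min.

Q = 1280 kJ/min

liquid -38.2→-26.1 °C: 17.182 kJ/kg
vaporisation at -26.1 °C: 217 kJ/kg
vapour -26.1→-2.69 °C: 19.898 kJ/kg
Δh = 17.182 + 217 + 19.898 = 254.08 kJ/kg
Q = ṁ·Δh = 302.4 kg/h × 254.08 kJ/kg = 76834 kJ/h
|Q| = 21.343 kW = 1280.6 kJ/min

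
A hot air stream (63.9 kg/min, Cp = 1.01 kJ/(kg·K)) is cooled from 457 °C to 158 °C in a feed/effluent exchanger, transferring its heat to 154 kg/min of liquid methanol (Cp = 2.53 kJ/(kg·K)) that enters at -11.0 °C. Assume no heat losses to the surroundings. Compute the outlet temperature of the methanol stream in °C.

T_c,out = 38.5 °C

Heat released by hot stream: Q = 63.9 × 1.01 × (457 − 158) = 19297 kJ/min
Energy balance on cold side (adiabatic exchanger): Q = ṁ_c·Cp_c·(T_c,out − T_c,in)
T_c,out = -11.0 + 19297/(154 × 2.53) = 38.528 °C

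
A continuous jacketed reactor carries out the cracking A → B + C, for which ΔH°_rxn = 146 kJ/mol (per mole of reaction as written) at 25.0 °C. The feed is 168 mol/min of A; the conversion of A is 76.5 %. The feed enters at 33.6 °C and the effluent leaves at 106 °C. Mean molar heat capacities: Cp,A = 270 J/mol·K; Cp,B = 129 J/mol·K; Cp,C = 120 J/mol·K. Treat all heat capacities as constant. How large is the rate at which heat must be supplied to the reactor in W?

Q_in = 364000 W

Extent of reaction ξ = 0.765 × 168 = 128.52 mol/min
Reaction term: ξ·ΔH°_rxn = 128.52 × 146 = 18764 kJ/min
Sensible, feed 33.6→25 °C: -390.1 kJ/min
Outlet flows (mol/min): A 39.48, B 128.52, C 128.52
Sensible, products 25→106 °C: 3455.5 kJ/min
Q = ΔH = 21829 kJ/min = 363.82 kW
Heat supplied = 363820 W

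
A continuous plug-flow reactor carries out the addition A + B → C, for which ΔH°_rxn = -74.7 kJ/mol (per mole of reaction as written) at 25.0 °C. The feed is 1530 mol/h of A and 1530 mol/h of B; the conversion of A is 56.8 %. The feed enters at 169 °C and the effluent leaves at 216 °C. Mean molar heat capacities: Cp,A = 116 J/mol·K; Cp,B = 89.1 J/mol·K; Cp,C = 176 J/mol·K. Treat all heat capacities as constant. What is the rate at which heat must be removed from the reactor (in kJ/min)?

Extent of reaction ξ = 0.568 × 1530 = 869.04 mol/h
Reaction term: ξ·ΔH°_rxn = 869.04 × -74.7 = -64917 kJ/h
Sensible, feed 169→25 °C: -45188 kJ/h
Outlet flows (mol/h): A 660.96, B 660.96, C 869.04
Sensible, products 25→216 °C: 55106 kJ/h
Q = ΔH = -54999 kJ/h = -15.277 kW
Heat removed = 916.65 kJ/min

Q_out = 917 kJ/min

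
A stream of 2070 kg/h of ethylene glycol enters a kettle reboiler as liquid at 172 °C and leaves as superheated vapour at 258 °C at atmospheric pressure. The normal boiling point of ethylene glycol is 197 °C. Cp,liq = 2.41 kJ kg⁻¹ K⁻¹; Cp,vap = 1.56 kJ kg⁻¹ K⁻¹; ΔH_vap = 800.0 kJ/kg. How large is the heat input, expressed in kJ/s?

Q = 549 kJ/s

liquid 172→197 °C: 60.25 kJ/kg
vaporisation at 197 °C: 800 kJ/kg
vapour 197→258 °C: 95.16 kJ/kg
Δh = 60.25 + 800 + 95.16 = 955.41 kJ/kg
Q = ṁ·Δh = 2070 kg/h × 955.41 kJ/kg = 1.9777e+06 kJ/h
|Q| = 549.36 kW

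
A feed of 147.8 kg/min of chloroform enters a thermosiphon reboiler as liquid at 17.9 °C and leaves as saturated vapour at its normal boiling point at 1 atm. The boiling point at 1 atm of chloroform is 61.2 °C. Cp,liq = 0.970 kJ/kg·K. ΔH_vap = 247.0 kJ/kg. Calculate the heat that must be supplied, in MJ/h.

Q = 2560 MJ/h

liquid 17.9→61.2 °C: 42.001 kJ/kg
vaporisation at 61.2 °C: 247 kJ/kg
Δh = 42.001 + 247 = 289 kJ/kg
Q = ṁ·Δh = 147.8 kg/min × 289 kJ/kg = 42714 kJ/min
|Q| = 711.91 kW = 2562.9 MJ/h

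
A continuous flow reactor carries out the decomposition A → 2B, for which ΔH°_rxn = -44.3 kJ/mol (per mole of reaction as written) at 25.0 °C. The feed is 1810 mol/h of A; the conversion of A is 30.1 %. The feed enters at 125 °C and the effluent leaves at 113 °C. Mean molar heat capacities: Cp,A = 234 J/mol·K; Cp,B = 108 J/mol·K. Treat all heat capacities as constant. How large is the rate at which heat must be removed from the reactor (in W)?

Extent of reaction ξ = 0.301 × 1810 = 544.81 mol/h
Reaction term: ξ·ΔH°_rxn = 544.81 × -44.3 = -24135 kJ/h
Sensible, feed 125→25 °C: -42354 kJ/h
Outlet flows (mol/h): A 1265.2, B 1089.6
Sensible, products 25→113 °C: 36409 kJ/h
Q = ΔH = -30081 kJ/h = -8.3557 kW
Heat removed = 8355.7 W

Q_out = 8360 W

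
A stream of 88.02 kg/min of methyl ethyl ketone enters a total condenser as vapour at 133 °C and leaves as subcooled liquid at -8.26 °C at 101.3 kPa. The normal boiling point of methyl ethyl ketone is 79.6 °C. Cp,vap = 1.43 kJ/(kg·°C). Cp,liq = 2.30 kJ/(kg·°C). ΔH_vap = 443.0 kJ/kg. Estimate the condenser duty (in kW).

Q_c = 1060 kW

vapour 133→79.6 °C: -76.362 kJ/kg
condensation at 79.6 °C: -443 kJ/kg
liquid 79.6→-8.26 °C: -202.08 kJ/kg
Δh = -76.362 + -443 + -202.08 = -721.44 kJ/kg
Q = ṁ·Δh = 88.02 kg/min × -721.44 kJ/kg = -63501 kJ/min
|Q| = 1058.4 kW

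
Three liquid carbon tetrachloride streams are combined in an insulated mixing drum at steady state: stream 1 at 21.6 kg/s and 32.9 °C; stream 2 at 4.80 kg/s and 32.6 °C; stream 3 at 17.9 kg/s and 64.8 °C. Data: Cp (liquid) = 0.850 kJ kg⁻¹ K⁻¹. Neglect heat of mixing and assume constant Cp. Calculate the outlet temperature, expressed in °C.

No heat crosses the boundary, so H_out = H_in.
Σ ṁᵢCp,ᵢTᵢ = 21.6×0.850×32.9 + 4.80×0.850×32.6 + 17.9×0.850×64.8 = 1723
Σ ṁᵢCp,ᵢ = 21.6×0.850 + 4.80×0.850 + 17.9×0.850 = 37.655
T_out = 1723 / 37.655 = 45.757 °C

T_out = 45.8 °C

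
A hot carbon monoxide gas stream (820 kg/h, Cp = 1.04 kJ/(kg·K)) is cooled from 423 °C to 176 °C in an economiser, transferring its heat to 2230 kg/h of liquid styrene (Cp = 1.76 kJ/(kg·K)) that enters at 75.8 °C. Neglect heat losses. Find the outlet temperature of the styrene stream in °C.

Heat released by hot stream: Q = 820 × 1.04 × (423 − 176) = 210640 kJ/h
Energy balance on cold side (adiabatic exchanger): Q = ṁ_c·Cp_c·(T_c,out − T_c,in)
T_c,out = 75.8 + 210640/(2230 × 1.76) = 129.47 °C

T_c,out = 129 °C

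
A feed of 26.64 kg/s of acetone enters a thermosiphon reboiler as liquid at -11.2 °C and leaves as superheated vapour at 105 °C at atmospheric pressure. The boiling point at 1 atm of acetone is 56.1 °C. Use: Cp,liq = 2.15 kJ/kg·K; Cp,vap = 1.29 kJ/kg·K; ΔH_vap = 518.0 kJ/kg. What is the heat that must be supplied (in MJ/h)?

Q = 69600 MJ/h

liquid -11.2→56.1 °C: 144.69 kJ/kg
vaporisation at 56.1 °C: 518 kJ/kg
vapour 56.1→105 °C: 63.081 kJ/kg
Δh = 144.69 + 518 + 63.081 = 725.78 kJ/kg
Q = ṁ·Δh = 26.64 kg/s × 725.78 kJ/kg = 19335 kJ/s
|Q| = 19335 kW = 69605 MJ/h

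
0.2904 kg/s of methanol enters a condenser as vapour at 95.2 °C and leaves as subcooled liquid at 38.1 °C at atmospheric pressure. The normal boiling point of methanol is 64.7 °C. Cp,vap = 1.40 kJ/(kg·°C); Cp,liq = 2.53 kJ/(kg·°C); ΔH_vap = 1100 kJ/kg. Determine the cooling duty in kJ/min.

Q_c = 21100 kJ/min

vapour 95.2→64.7 °C: -42.7 kJ/kg
condensation at 64.7 °C: -1100 kJ/kg
liquid 64.7→38.1 °C: -67.298 kJ/kg
Δh = -42.7 + -1100 + -67.298 = -1210 kJ/kg
Q = ṁ·Δh = 0.2904 kg/s × -1210 kJ/kg = -351.38 kJ/s
|Q| = 351.38 kW = 21083 kJ/min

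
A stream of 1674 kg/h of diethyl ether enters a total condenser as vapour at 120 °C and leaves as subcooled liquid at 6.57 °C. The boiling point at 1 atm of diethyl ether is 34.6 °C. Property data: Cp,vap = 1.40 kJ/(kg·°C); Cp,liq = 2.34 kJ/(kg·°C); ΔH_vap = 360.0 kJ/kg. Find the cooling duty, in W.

vapour 120→34.6 °C: -119.56 kJ/kg
condensation at 34.6 °C: -360 kJ/kg
liquid 34.6→6.57 °C: -65.59 kJ/kg
Δh = -119.56 + -360 + -65.59 = -545.15 kJ/kg
Q = ṁ·Δh = 1674 kg/h × -545.15 kJ/kg = -912580 kJ/h
|Q| = 253.49 kW = 253490 W

Q_c = 253000 W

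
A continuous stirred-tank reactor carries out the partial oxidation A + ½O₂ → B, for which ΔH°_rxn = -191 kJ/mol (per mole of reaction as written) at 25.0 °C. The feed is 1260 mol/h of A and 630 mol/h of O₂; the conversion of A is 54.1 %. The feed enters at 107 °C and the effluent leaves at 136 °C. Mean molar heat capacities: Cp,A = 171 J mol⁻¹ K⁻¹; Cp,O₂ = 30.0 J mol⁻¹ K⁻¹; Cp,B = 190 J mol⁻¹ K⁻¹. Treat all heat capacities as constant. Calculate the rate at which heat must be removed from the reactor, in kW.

Extent of reaction ξ = 0.541 × 1260 = 681.66 mol/h
Reaction term: ξ·ΔH°_rxn = 681.66 × -191 = -130200 kJ/h
Sensible, feed 107→25 °C: -19218 kJ/h
Outlet flows (mol/h): A 578.34, O₂ 289.17, B 681.66
Sensible, products 25→136 °C: 26317 kJ/h
Q = ΔH = -123100 kJ/h = -34.194 kW
Heat removed = 34.194 kW

Q_out = 34.2 kW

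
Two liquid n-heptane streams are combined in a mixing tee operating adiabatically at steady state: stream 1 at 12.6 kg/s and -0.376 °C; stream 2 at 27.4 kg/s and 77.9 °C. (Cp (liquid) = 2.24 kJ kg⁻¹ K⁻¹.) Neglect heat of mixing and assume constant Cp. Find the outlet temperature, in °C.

Energy balance with Q = 0: Σ ṁᵢCp,ᵢ(T_out − Tᵢ) = 0
T_out = Σ ṁᵢCp,ᵢTᵢ / Σ ṁᵢCp,ᵢ
      = 4770.6 / 89.6 = 53.243 °C

T_out = 53.2 °C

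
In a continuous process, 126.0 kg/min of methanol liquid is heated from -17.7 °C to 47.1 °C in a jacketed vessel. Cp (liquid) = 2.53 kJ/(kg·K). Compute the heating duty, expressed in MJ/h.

Q = 1240 MJ/h

Q = ṁ·Cp·ΔT = 126.0 × 2.53 × (47.1 − -17.7) = 20657 kJ/min
Converting: 20657 / 60 s = 344.28 kW
Heating duty = 1239.4 MJ/h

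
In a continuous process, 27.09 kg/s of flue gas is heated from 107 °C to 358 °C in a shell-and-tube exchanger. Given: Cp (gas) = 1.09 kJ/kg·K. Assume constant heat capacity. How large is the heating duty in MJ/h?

Q = ṁ·Cp·ΔT = 27.09 × 1.09 × (358 − 107) = 7411.6 kJ/s
Heating duty = 26682 MJ/h

Q = 26700 MJ/h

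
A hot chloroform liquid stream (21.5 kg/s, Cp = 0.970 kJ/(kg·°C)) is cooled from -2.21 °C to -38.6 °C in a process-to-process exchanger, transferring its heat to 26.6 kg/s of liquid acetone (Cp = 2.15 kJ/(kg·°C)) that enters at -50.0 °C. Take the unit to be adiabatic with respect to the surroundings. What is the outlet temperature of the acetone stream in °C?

T_c,out = -36.7 °C

Heat released by hot stream: Q = 21.5 × 0.970 × (-2.21 − -38.6) = 758.91 kJ/s
Energy balance on cold side (adiabatic exchanger): Q = ṁ_c·Cp_c·(T_c,out − T_c,in)
T_c,out = -50.0 + 758.91/(26.6 × 2.15) = -36.73 °C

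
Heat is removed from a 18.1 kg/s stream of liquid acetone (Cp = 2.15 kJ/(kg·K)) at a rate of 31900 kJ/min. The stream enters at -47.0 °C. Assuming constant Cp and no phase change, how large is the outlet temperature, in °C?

T_out = -60.7 °C

Q = 31900 kJ/min = 531.67 kJ/s
ΔT = Q/(ṁ·Cp) = 531.67/(18.1×2.15) = 13.662 K
T_out = -47.0 − 13.662 = -60.662 °C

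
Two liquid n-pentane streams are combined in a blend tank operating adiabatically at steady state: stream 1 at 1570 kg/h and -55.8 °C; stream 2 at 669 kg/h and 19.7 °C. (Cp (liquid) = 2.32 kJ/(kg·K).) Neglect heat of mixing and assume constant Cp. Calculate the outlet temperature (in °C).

T_out = -33.2 °C

No heat crosses the boundary, so H_out = H_in.
Σ ṁᵢCp,ᵢTᵢ = 1570×2.32×-55.8 + 669×2.32×19.7 = -172670
Σ ṁᵢCp,ᵢ = 1570×2.32 + 669×2.32 = 5194.5
T_out = -172670 / 5194.5 = -33.241 °C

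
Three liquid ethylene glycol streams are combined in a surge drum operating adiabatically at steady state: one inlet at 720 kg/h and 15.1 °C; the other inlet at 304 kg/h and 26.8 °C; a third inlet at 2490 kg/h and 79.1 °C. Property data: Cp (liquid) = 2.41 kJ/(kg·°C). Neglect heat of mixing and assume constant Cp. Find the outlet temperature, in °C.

Adiabatic, steady state ⇒ Σ ṁᵢCp,ᵢ(T_out − Tᵢ) = 0
Σ ṁᵢCp,ᵢTᵢ = 720×2.41×15.1 + 304×2.41×26.8 + 2490×2.41×79.1 = 520510
Σ ṁᵢCp,ᵢ = 720×2.41 + 304×2.41 + 2490×2.41 = 8468.7
T_out = 520510 / 8468.7 = 61.462 °C

T_out = 61.5 °C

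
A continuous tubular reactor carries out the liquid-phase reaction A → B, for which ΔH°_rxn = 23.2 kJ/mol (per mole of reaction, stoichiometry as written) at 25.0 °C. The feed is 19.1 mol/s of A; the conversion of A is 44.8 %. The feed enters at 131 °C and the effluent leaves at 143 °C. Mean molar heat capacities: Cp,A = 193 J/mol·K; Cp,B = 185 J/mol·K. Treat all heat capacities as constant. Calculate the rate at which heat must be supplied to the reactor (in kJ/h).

Extent of reaction ξ = 0.448 × 19.1 = 8.5568 mol/s
Reaction term: ξ·ΔH°_rxn = 8.5568 × 23.2 = 198.52 kJ/s
Sensible, feed 131→25 °C: -390.75 kJ/s
Outlet flows (mol/s): A 10.543, B 8.5568
Sensible, products 25→143 °C: 426.91 kJ/s
Q = ΔH = 234.68 kJ/s = 234.68 kW
Heat supplied = 844830 kJ/h

Q_in = 845000 kJ/h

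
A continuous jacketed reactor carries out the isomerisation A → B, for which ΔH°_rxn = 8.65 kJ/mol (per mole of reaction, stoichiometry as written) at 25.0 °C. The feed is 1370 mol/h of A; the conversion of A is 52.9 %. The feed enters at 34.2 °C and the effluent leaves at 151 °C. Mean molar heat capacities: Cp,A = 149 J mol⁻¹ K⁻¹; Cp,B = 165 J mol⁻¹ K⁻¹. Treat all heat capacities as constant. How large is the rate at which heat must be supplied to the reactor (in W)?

Q_in = 8770 W

Extent of reaction ξ = 0.529 × 1370 = 724.73 mol/h
Reaction term: ξ·ΔH°_rxn = 724.73 × 8.65 = 6268.9 kJ/h
Sensible, feed 34.2→25 °C: -1878 kJ/h
Outlet flows (mol/h): A 645.27, B 724.73
Sensible, products 25→151 °C: 27181 kJ/h
Q = ΔH = 31572 kJ/h = 8.7701 kW
Heat supplied = 8770.1 W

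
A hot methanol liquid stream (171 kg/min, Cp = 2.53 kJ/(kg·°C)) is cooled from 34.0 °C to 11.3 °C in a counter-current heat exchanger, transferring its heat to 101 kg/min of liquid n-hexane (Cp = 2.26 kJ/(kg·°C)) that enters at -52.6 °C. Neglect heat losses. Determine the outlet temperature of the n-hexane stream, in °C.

Heat released by hot stream: Q = 171 × 2.53 × (34.0 − 11.3) = 9820.7 kJ/min
Energy balance on cold side (adiabatic exchanger): Q = ṁ_c·Cp_c·(T_c,out − T_c,in)
T_c,out = -52.6 + 9820.7/(101 × 2.26) = -9.5758 °C

T_c,out = -9.58 °C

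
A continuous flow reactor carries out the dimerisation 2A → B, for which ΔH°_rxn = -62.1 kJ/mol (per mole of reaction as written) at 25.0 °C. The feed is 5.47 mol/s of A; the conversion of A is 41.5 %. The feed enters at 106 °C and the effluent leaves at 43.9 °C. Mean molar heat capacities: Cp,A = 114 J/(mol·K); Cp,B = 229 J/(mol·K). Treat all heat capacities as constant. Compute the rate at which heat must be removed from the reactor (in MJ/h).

Q_out = 393 MJ/h

Extent of reaction ξ = 0.415 × 5.47 / 2 = 1.135 mol/s
Reaction term: ξ·ΔH°_rxn = 1.135 × -62.1 = -70.485 kJ/s
Sensible, feed 106→25 °C: -50.51 kJ/s
Outlet flows (mol/s): A 3.1999, B 1.135
Sensible, products 25→43.9 °C: 11.807 kJ/s
Q = ΔH = -109.19 kJ/s = -109.19 kW
Heat removed = 393.08 MJ/h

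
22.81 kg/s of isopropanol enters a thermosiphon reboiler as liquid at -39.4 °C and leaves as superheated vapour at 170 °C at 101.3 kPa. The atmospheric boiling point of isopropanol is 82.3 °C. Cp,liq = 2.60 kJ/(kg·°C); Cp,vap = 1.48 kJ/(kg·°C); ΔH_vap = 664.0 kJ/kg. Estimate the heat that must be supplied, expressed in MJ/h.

Q = 91200 MJ/h

liquid -39.4→82.3 °C: 316.42 kJ/kg
vaporisation at 82.3 °C: 664 kJ/kg
vapour 82.3→170 °C: 129.8 kJ/kg
Δh = 316.42 + 664 + 129.8 = 1110.2 kJ/kg
Q = ṁ·Δh = 22.81 kg/s × 1110.2 kJ/kg = 25324 kJ/s
|Q| = 25324 kW = 91166 MJ/h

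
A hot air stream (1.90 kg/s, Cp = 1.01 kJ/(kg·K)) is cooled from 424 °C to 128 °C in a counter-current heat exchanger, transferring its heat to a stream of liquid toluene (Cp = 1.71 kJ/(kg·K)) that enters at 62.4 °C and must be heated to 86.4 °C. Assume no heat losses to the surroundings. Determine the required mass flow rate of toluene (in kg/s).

ṁ_c = 13.8 kg/s

Heat released by hot stream: Q = 1.90 × 1.01 × (424 − 128) = 568.02 kJ/s
Energy balance on cold side (adiabatic exchanger): Q = ṁ_c·Cp_c·(T_c,out − T_c,in)
ṁ_c = 568.02 / [1.71 × (86.4 − 62.4)] = 13.841 kg/s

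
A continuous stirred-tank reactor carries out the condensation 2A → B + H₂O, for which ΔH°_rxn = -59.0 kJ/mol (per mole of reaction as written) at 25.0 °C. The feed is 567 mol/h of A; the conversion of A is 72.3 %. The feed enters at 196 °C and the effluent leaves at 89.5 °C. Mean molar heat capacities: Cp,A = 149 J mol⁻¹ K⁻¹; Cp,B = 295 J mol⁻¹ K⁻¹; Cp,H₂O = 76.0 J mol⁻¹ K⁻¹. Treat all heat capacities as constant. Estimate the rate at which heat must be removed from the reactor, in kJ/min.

Extent of reaction ξ = 0.723 × 567 / 2 = 204.97 mol/h
Reaction term: ξ·ΔH°_rxn = 204.97 × -59.0 = -12093 kJ/h
Sensible, feed 196→25 °C: -14447 kJ/h
Outlet flows (mol/h): A 157.06, B 204.97, H₂O 204.97
Sensible, products 25→89.5 °C: 6414.3 kJ/h
Q = ΔH = -20126 kJ/h = -5.5904 kW
Heat removed = 335.43 kJ/min

Q_out = 335 kJ/min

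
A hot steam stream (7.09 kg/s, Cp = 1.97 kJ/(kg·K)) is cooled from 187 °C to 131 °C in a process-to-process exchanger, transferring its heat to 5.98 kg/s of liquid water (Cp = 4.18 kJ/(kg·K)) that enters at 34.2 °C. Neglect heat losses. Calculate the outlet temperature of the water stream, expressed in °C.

T_c,out = 65.5 °C

Heat released by hot stream: Q = 7.09 × 1.97 × (187 − 131) = 782.17 kJ/s
Energy balance on cold side (adiabatic exchanger): Q = ṁ_c·Cp_c·(T_c,out − T_c,in)
T_c,out = 34.2 + 782.17/(5.98 × 4.18) = 65.491 °C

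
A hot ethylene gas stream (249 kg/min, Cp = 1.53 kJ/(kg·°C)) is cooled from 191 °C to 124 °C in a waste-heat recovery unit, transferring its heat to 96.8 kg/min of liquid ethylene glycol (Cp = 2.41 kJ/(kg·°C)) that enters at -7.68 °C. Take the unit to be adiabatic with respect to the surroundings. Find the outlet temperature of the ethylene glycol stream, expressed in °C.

Heat released by hot stream: Q = 249 × 1.53 × (191 − 124) = 25525 kJ/min
Energy balance on cold side (adiabatic exchanger): Q = ṁ_c·Cp_c·(T_c,out − T_c,in)
T_c,out = -7.68 + 25525/(96.8 × 2.41) = 101.73 °C

T_c,out = 102 °C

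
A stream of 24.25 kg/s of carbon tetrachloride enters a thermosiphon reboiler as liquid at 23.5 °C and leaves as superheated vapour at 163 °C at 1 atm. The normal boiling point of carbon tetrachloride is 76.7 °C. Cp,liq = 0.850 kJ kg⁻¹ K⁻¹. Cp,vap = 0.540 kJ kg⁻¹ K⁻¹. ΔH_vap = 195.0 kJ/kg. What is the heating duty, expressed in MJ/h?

Q = 25000 MJ/h

liquid 23.5→76.7 °C: 45.22 kJ/kg
vaporisation at 76.7 °C: 195 kJ/kg
vapour 76.7→163 °C: 46.602 kJ/kg
Δh = 45.22 + 195 + 46.602 = 286.82 kJ/kg
Q = ṁ·Δh = 24.25 kg/s × 286.82 kJ/kg = 6955.4 kJ/s
|Q| = 6955.4 kW = 25040 MJ/h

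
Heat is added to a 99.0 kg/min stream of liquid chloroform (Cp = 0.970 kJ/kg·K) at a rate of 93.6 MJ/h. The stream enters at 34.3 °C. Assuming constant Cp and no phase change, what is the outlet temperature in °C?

Q = 93.6 MJ/h = 1560 kJ/min
ΔT = Q/(ṁ·Cp) = 1560/(99.0×0.970) = 16.245 K
T_out = 34.3 + 16.245 = 50.545 °C

T_out = 50.5 °C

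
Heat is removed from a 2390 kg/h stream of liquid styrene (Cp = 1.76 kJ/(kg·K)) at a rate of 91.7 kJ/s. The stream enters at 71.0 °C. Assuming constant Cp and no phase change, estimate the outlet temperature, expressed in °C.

Q = 91.7 kJ/s = 330120 kJ/h
ΔT = Q/(ṁ·Cp) = 330120/(2390×1.76) = 78.48 K
T_out = 71.0 − 78.48 = -7.4804 °C

T_out = -7.48 °C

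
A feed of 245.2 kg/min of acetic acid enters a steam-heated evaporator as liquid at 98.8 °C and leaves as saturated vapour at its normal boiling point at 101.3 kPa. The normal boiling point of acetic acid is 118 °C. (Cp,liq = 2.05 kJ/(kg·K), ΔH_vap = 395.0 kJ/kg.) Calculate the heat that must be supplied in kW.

Q = 1780 kW

liquid 98.8→118 °C: 39.36 kJ/kg
vaporisation at 118 °C: 395 kJ/kg
Δh = 39.36 + 395 = 434.36 kJ/kg
Q = ṁ·Δh = 245.2 kg/min × 434.36 kJ/kg = 106510 kJ/min
|Q| = 1775.1 kW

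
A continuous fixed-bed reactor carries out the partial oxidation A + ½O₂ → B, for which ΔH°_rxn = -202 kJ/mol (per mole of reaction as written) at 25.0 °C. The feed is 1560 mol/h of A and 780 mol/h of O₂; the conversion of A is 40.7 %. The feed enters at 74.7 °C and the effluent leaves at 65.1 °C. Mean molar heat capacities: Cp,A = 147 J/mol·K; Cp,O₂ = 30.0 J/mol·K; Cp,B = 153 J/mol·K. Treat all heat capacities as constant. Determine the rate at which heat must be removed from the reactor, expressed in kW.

Q_out = 36.4 kW

Extent of reaction ξ = 0.407 × 1560 = 634.92 mol/h
Reaction term: ξ·ΔH°_rxn = 634.92 × -202 = -128250 kJ/h
Sensible, feed 74.7→25 °C: -12560 kJ/h
Outlet flows (mol/h): A 925.08, O₂ 462.54, B 634.92
Sensible, products 25→65.1 °C: 9904.9 kJ/h
Q = ΔH = -130910 kJ/h = -36.364 kW
Heat removed = 36.364 kW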